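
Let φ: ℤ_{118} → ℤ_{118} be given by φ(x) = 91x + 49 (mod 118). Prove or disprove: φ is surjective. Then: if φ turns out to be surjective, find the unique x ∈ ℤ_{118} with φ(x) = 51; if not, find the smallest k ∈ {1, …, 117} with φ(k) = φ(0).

Since gcd(91, 118) = 1, 91 is invertible modulo 118. Euclid's algorithm: 118 = 1·91 + 27, 91 = 3·27 + 10, 27 = 2·10 + 7, 10 = 1·7 + 3, 7 = 2·3 + 1; back-substituting gives 1 = 83·91 − 64·118, so 91⁻¹ ≡ 83 (mod 118).
For any y ∈ ℤ_{118}, x = 83(y − 49) mod 118 satisfies φ(x) = 91·83(y − 49) + 49 ≡ y (since 91·83 ≡ 1 mod 118). So every y has a preimage.
Thus φ is surjective.
Since φ is surjective, we find φ⁻¹(51): we need 91x ≡ 51 − 49 ≡ 2 (mod 118). Using 91⁻¹ = 83: x ≡ 83·2 = 166 = 1·118 + 48, so x = 48.
Check: φ(48) = 91·48 + 49 = 4417 = 37·118 + 51 ≡ 51 (mod 118).

48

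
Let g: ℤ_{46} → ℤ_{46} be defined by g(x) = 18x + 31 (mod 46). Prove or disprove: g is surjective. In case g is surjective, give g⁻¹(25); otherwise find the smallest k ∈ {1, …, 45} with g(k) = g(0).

Since gcd(18, 46) = 2, we have 18x ≡ 0 (mod 2) for all x, so g(x) ≡ 1 (mod 2).
But 0 ≢ 1 (mod 2), so 0 ∈ ℤ_{46} has no preimage. So g is not surjective.
Since g is not surjective, we find the least positive k with g(k) = g(0): this means 18k ≡ 0 (mod 46), i.e. 46 ∣ 18k. Since gcd(18, 46) = 2, dividing through by 2 this holds exactly when 23 ∣ 9k, and as gcd(9, 23) = 1, exactly when 23 ∣ k.
The smallest positive such k is 23.

23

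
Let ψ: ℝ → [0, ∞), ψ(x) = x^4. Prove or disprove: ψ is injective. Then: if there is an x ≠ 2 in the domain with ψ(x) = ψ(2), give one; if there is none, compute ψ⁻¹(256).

ψ(2) = 16 = (−2)^4 = ψ(−2) (since 4 is even), with 2 ≠ −2. So ψ is not injective.
For the follow-up, such an x exists: taking x = −2 ∈ ℝ gives ψ(−2) = 16 = ψ(2) with −2 ≠ 2.

-2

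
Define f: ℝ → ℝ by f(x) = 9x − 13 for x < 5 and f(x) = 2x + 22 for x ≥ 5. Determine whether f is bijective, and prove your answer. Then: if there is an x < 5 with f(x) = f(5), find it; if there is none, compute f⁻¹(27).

Both pieces are strictly increasing (slopes 9 and 2), so each is injective on its own interval.
The left piece maps (−∞, 5) onto (−∞, 32); the right piece maps [5, ∞) onto [32, ∞).
Since 32 = 32, the images partition ℝ: f is injective and surjective, hence bijective.
Because the two images are disjoint, no x < 5 has f(x) = f(5), so we compute f⁻¹(27): 27 lies in (−∞, 32), so solve 9x − 13 = 27: x = (27 + 13)/9 = 40/9.

40/9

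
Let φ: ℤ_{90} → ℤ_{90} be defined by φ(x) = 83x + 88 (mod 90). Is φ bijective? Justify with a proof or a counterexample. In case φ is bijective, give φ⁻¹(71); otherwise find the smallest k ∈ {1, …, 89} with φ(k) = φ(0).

41

Suppose φ(x_1) = φ(x_2) in ℤ_{90}. Then 83x_1 + 88 ≡ 83x_2 + 88 (mod 90), thus 83(x_1 − x_2) ≡ 0 (mod 90).
Since gcd(83, 90) = 1, 83 is invertible modulo 90, so x_1 − x_2 ≡ 0 (mod 90), i.e. x_1 = x_2.
We now compute 83⁻¹ mod 90 explicitly. Euclid's algorithm: 90 = 1·83 + 7, 83 = 11·7 + 6, 7 = 1·6 + 1; back-substituting gives 1 = 77·83 − 71·90, so 83⁻¹ ≡ 77 (mod 90).
For any y ∈ ℤ_{90}, x = 77(y − 88) mod 90 satisfies φ(x) = 83·77(y − 88) + 88 ≡ y (since 83·77 ≡ 1 mod 90). So every y has a preimage.
Thus φ is bijective.
Since φ is bijective, we find φ⁻¹(71): we need 83x ≡ 71 − 88 ≡ 73 (mod 90). Using 83⁻¹ = 77: x ≡ 77·73 = 5621 = 62·90 + 41, so x = 41.
Check: φ(41) = 83·41 + 88 = 3491 = 38·90 + 71 ≡ 71 (mod 90).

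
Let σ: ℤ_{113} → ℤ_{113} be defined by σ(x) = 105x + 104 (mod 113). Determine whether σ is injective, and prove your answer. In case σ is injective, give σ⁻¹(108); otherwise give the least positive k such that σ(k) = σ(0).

56

Suppose σ(s) = σ(t) in ℤ_{113}. Then 105s + 104 ≡ 105t + 104 (mod 113), therefore 105(s − t) ≡ 0 (mod 113).
Since gcd(105, 113) = 1, 105 is invertible modulo 113, hence s − t ≡ 0 (mod 113), i.e. s = t.
Hence σ is injective.
We now compute 105⁻¹ mod 113 explicitly. Euclid's algorithm: 113 = 1·105 + 8, 105 = 13·8 + 1; back-substituting gives 1 = 14·105 − 13·113, so 105⁻¹ ≡ 14 (mod 113).
Since σ is injective, we compute σ⁻¹(108): solve 105x + 104 ≡ 108 (mod 113), i.e. 105x ≡ 4 (mod 113).
Multiplying by 105⁻¹ = 14 gives x ≡ 14·4 = 56 ≡ 56 (mod 113).
Check: σ(56) = 105·56 + 104 = 5984 = 52·113 + 108 ≡ 108 (mod 113).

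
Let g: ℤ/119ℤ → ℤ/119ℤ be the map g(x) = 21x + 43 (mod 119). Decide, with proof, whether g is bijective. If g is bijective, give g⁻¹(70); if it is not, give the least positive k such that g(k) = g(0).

17

We have gcd(21, 119) = 7 > 1. Taking s = 0 and t = 17: g(0) = 43 and g(17) = 21·17 + 43 = 400 ≡ 43 (mod 119).
So g(0) = g(17) while 0 ≠ 17, therefore g is not injective, hence not bijective.
Since g is not bijective, we find the least positive k with g(k) = g(0): this means 21k ≡ 0 (mod 119), i.e. 119 ∣ 21k. Since gcd(21, 119) = 7, dividing through by 7 this holds exactly when 17 ∣ 3k, and as gcd(3, 17) = 1, exactly when 17 ∣ k.
The smallest positive such k is 17.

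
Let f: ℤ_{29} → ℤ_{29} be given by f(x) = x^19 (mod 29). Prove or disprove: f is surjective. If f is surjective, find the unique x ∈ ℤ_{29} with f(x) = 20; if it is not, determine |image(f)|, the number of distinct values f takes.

Since 29 is prime, the nonzero elements of ℤ_{29} form a cyclic group of order 28.
As gcd(19, 28) = 1, raising to the 19th power is a bijection on this group: if s^19 ≡ t^19 then (st^{−1})^19 = 1, and the only element of order dividing gcd(19, 28) = 1 is 1, so s = t.
With f(0) = 0 this makes f injective on all of ℤ_{29}, hence bijective (finite equal-size domain and codomain). In particular f is surjective.
Since f is surjective, we find the preimage of 20. The inverse of x ↦ x^19 on (ℤ_{29})^× is x ↦ x^3, because 19·3 = 57 = 2·28 + 1 ≡ 1 (mod 28) and x^{28} = 1 for x ≠ 0 (Fermat). So f⁻¹(20) = 20^3 mod 29.
Repeated squaring mod 29: 20^1 ≡ 20, 20^2 ≡ 20² = 400 ≡ 23. Since 3 = 2 + 1, 20^3 ≡ 23·20: 23·20 = 460 ≡ 25. So 20^3 ≡ 25 (mod 29).
Hence f⁻¹(20) = 25.

25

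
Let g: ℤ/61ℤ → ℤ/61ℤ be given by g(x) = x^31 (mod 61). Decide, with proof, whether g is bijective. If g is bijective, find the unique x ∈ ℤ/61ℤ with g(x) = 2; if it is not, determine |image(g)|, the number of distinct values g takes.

59

Since 61 is prime, the nonzero elements of ℤ/61ℤ form a cyclic group of order 60.
As gcd(31, 60) = 1, raising to the 31st power is a bijection on this group: if x_1^31 ≡ x_2^31 then (x_1x_2^{−1})^31 = 1, and the only element of order dividing gcd(31, 60) = 1 is 1, so x_1 = x_2.
With g(0) = 0 this makes g injective on all of ℤ/61ℤ, hence bijective (finite equal-size domain and codomain). In particular g is bijective.
Since g is bijective, we find the preimage of 2. The inverse of x ↦ x^31 on (ℤ/61ℤ)^× is x ↦ x^31, because 31·31 = 961 = 16·60 + 1 ≡ 1 (mod 60) and x^{60} = 1 for x ≠ 0 (Fermat). So g⁻¹(2) = 2^31 mod 61.
Repeated squaring mod 61: 2^1 ≡ 2, 2^2 ≡ 2² = 4, 2^4 ≡ 4² = 16, 2^8 ≡ 16² = 256 ≡ 12, 2^16 ≡ 12² = 144 ≡ 22. Since 31 = 16 + 8 + 4 + 2 + 1, 2^31 ≡ 22·12·16·4·2: 22·12 = 264 ≡ 20, then 20·16 = 320 ≡ 15, then 15·4 = 60, then 60·2 = 120 ≡ 59. So 2^31 ≡ 59 (mod 61).
Hence g⁻¹(2) = 59.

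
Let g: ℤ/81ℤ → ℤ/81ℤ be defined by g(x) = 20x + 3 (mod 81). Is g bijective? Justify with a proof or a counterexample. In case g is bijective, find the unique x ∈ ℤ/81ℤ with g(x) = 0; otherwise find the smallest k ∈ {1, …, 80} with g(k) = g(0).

12

Suppose g(s) = g(t) in ℤ/81ℤ. Then 20s + 3 ≡ 20t + 3 (mod 81), therefore 20(s − t) ≡ 0 (mod 81).
Since gcd(20, 81) = 1, 20 is invertible modulo 81, thus s − t ≡ 0 (mod 81), i.e. s = t.
We now compute 20⁻¹ mod 81 explicitly. Euclid's algorithm: 81 = 4·20 + 1; back-substituting gives 1 = 77·20 − 19·81, so 20⁻¹ ≡ 77 (mod 81).
Then y ↦ 77(y − 3) is a two-sided inverse to g, so every y ∈ ℤ/81ℤ has a preimage.
Hence g is bijective.
Since g is bijective, we find g⁻¹(0): we need 20x ≡ 0 − 3 ≡ 78 (mod 81). Using 20⁻¹ = 77: x ≡ 77·78 = 6006 = 74·81 + 12, so x = 12.
Check: g(12) = 20·12 + 3 = 243 = 3·81 + 0 ≡ 0 (mod 81).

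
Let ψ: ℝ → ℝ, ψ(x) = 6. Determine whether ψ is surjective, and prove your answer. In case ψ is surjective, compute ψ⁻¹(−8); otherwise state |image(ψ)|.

ψ(x) = 6 for all x, so 7 has no preimage and ψ is not surjective.
Since ψ is not surjective, we state |image(ψ)|: the image of ψ is {6}, which has 1 element.

1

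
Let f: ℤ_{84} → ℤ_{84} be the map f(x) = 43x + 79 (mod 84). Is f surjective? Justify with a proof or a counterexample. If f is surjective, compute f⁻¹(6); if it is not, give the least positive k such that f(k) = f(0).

53

Since gcd(43, 84) = 1, 43 is invertible modulo 84. Euclid's algorithm: 84 = 1·43 + 41, 43 = 1·41 + 2, 41 = 20·2 + 1; back-substituting gives 1 = 43·43 − 22·84, so 43⁻¹ ≡ 43 (mod 84).
For any y ∈ ℤ_{84}, x = 43(y − 79) mod 84 satisfies f(x) = 43·43(y − 79) + 79 ≡ y (since 43·43 ≡ 1 mod 84). So every y has a preimage.
Hence f is surjective.
Since f is surjective, we compute f⁻¹(6): solve 43x + 79 ≡ 6 (mod 84), i.e. 43x ≡ 11 (mod 84).
Multiplying by 43⁻¹ = 43 gives x ≡ 43·11 = 473 = 5·84 + 53 ≡ 53 (mod 84).
Check: f(53) = 43·53 + 79 = 2358 = 28·84 + 6 ≡ 6 (mod 84).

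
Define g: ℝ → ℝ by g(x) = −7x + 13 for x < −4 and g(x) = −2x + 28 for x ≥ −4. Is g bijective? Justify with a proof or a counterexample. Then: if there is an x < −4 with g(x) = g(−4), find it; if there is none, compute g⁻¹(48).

-5

Both pieces are strictly decreasing (slopes −7 and −2), so each is injective on its own interval.
The left piece maps (−∞, −4) onto (41, ∞); the right piece maps [−4, ∞) onto (−∞, 36].
The images leave a gap (41 has no preimage), so g is not surjective, hence not bijective.
Because the two images are disjoint, no x < −4 has g(x) = g(−4), so we compute g⁻¹(48): 48 lies in (41, ∞), so solve −7x + 13 = 48: x = (48 − 13)/(−7) = −5.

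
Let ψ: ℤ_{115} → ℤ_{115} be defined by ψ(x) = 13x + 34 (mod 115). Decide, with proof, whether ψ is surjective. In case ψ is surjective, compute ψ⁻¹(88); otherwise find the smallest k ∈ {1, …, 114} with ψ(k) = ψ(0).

Since gcd(13, 115) = 1, 13 is invertible modulo 115. Euclid's algorithm: 115 = 8·13 + 11, 13 = 1·11 + 2, 11 = 5·2 + 1; back-substituting gives 1 = 62·13 − 7·115, so 13⁻¹ ≡ 62 (mod 115).
For any y ∈ ℤ_{115}, x = 62(y − 34) mod 115 satisfies ψ(x) = 13·62(y − 34) + 34 ≡ y (since 13·62 ≡ 1 mod 115). So every y has a preimage.
Thus ψ is surjective.
Since ψ is surjective, we find ψ⁻¹(88): we need 13x ≡ 88 − 34 ≡ 54 (mod 115). Using 13⁻¹ = 62: x ≡ 62·54 = 3348 = 29·115 + 13, so x = 13.
Check: ψ(13) = 13·13 + 34 = 203 = 1·115 + 88 ≡ 88 (mod 115).

13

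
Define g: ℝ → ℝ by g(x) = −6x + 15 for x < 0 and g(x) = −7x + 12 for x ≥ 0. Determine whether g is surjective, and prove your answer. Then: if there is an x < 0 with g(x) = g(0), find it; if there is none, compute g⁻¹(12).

Both pieces are strictly decreasing (slopes −6 and −7), so each is injective on its own interval.
The left piece maps (−∞, 0) onto (15, ∞); the right piece maps [0, ∞) onto (−∞, 12].
The union (15, ∞) ∪ (−∞, 12] omits the interval between 15 and 12; in particular 15 has no preimage. So g is not surjective.
Because the two images are disjoint, no x < 0 has g(x) = g(0), so we compute g⁻¹(12): 12 lies in (−∞, 12], so solve −7x + 12 = 12: x = (12 − 12)/(−7) = 0.

0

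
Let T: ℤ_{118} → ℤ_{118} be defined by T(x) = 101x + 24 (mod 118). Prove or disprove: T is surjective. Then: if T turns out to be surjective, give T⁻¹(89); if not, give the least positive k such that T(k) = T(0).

By definition, surjectivity means every element of the codomain has a preimage under T.
Since gcd(101, 118) = 1, 101 is invertible modulo 118. Euclid's algorithm: 118 = 1·101 + 17, 101 = 5·17 + 16, 17 = 1·16 + 1; back-substituting gives 1 = 111·101 − 95·118, so 101⁻¹ ≡ 111 (mod 118).
For any y ∈ ℤ_{118}, x = 111(y − 24) mod 118 satisfies T(x) = 101·111(y − 24) + 24 ≡ y (since 101·111 ≡ 1 mod 118). So every y has a preimage.
So T is surjective.
Since T is surjective, we find T⁻¹(89): we need 101x ≡ 89 − 24 ≡ 65 (mod 118). Using 101⁻¹ = 111: x ≡ 111·65 = 7215 = 61·118 + 17, so x = 17.
Check: T(17) = 101·17 + 24 = 1741 = 14·118 + 89 ≡ 89 (mod 118).

17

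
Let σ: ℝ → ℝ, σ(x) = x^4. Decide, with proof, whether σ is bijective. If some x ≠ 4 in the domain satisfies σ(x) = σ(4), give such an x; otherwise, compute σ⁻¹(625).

σ(4) = 256 = (−4)^4 = σ(−4) (since 4 is even), with 4 ≠ −4. So σ is not injective, hence not bijective.
For the follow-up, such an x exists: taking x = −4 ∈ ℝ gives σ(−4) = 256 = σ(4) with −4 ≠ 4.

-4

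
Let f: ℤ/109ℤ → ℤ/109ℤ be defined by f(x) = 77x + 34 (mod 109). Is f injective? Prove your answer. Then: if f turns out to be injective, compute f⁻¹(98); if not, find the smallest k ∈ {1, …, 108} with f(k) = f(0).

107

Suppose f(a) = f(b) in ℤ/109ℤ. Then 77a + 34 ≡ 77b + 34 (mod 109), thus 77(a − b) ≡ 0 (mod 109).
Since gcd(77, 109) = 1, 77 is invertible modulo 109, hence a − b ≡ 0 (mod 109), i.e. a = b.
Thus f is injective.
We now compute 77⁻¹ mod 109 explicitly. Euclid's algorithm: 109 = 1·77 + 32, 77 = 2·32 + 13, 32 = 2·13 + 6, 13 = 2·6 + 1; back-substituting gives 1 = 17·77 − 12·109, so 77⁻¹ ≡ 17 (mod 109).
Since f is injective, we compute f⁻¹(98): solve 77x + 34 ≡ 98 (mod 109), i.e. 77x ≡ 64 (mod 109).
Multiplying by 77⁻¹ = 17 gives x ≡ 17·64 = 1088 = 9·109 + 107 ≡ 107 (mod 109).
Check: f(107) = 77·107 + 34 = 8273 = 75·109 + 98 ≡ 98 (mod 109).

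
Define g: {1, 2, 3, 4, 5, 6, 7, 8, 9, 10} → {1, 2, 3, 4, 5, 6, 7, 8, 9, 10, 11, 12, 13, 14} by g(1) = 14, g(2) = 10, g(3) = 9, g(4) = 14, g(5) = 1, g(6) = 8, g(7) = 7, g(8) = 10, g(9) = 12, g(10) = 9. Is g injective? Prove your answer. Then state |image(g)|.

g(1) = 14 = g(4) with 1 ≠ 4, so g is not injective.
The image of g is {1, 7, 8, 9, 10, 12, 14}, which has 7 elements.

7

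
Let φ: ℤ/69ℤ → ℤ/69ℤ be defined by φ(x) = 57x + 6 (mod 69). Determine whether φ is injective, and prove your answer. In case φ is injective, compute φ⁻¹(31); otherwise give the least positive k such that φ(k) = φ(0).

23

We have gcd(57, 69) = 3 > 1. Taking a = 0 and b = 23: φ(0) = 6 and φ(23) = 57·23 + 6 = 1317 ≡ 6 (mod 69).
So φ(0) = φ(23) while 0 ≠ 23, hence φ is not injective.
Since φ is not injective, we find the least positive k with φ(k) = φ(0): this means 57k ≡ 0 (mod 69), i.e. 69 ∣ 57k. Since gcd(57, 69) = 3, dividing through by 3 this holds exactly when 23 ∣ 19k, and as gcd(19, 23) = 1, exactly when 23 ∣ k.
The smallest positive such k is 23.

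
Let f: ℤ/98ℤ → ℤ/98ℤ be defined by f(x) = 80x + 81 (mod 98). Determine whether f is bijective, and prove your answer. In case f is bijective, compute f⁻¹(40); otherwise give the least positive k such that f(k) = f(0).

Recall that f is injective if f(x_1) = f(x_2) implies x_1 = x_2.
We have gcd(80, 98) = 2 > 1. Taking x_1 = 0 and x_2 = 49: f(0) = 81 and f(49) = 80·49 + 81 = 4001 ≡ 81 (mod 98).
So f(0) = f(49) while 0 ≠ 49, thus f is not injective, hence not bijective.
Since f is not bijective, we find the least positive k with f(k) = f(0): this means 80k ≡ 0 (mod 98), i.e. 98 ∣ 80k. Since gcd(80, 98) = 2, dividing through by 2 this holds exactly when 49 ∣ 40k, and as gcd(40, 49) = 1, exactly when 49 ∣ k.
The smallest positive such k is 49.

49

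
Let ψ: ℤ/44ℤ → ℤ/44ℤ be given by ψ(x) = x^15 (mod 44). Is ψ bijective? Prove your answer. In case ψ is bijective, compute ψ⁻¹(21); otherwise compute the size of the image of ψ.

ψ(1) = 1^15 = 1.
ψ(5): Repeated squaring mod 44: 5^1 ≡ 5, 5^2 ≡ 5² = 25, 5^4 ≡ 25² = 625 ≡ 9, 5^8 ≡ 9² = 81 ≡ 37. Since 15 = 8 + 4 + 2 + 1, 5^15 ≡ 37·9·25·5: 37·9 = 333 ≡ 25, then 25·25 = 625 ≡ 9, then 9·5 = 45 ≡ 1. So 5^15 ≡ 1 (mod 44).
So ψ(1) = ψ(5) = 1 while 1 ≠ 5, hence ψ is not injective, hence not bijective.
Since ψ is not bijective, we determine |image(ψ)|. Computing x^15 mod 44 for each x (by repeated squaring, reducing mod 44 at every step), the values ψ(0), ψ(1), …, ψ(43) are: 0, 1, 32, 23, 12, 1, 32, 43, 32, 1, 32, 11, 12, 21, 12, 23, 12, 21, 32, 43, 12, 21, 0, 23, 32, 1, 12, 23, 32, 21, 32, 23, 32, 33, 12, 43, 12, 1, 12, 43, 32, 21, 12, 43.
The distinct values are {0, 1, 11, 12, 21, 23, 32, 33, 43}; there are 9 of them.

9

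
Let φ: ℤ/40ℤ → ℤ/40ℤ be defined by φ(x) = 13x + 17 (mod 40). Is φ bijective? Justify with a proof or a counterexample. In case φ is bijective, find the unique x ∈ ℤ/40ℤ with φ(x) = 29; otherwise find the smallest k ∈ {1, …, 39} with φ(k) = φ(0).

If φ(x_1) = φ(x_2), then 13x_1 ≡ 13x_2 (mod 40). Because gcd(13, 40) = 1, we may cancel 13 to get x_1 ≡ x_2 (mod 40).
We now compute 13⁻¹ mod 40 explicitly. Euclid's algorithm: 40 = 3·13 + 1; back-substituting gives 1 = 37·13 − 12·40, so 13⁻¹ ≡ 37 (mod 40).
For any y ∈ ℤ/40ℤ, x = 37(y − 17) mod 40 satisfies φ(x) = 13·37(y − 17) + 17 ≡ y (since 13·37 ≡ 1 mod 40). So every y has a preimage.
Thus φ is bijective.
Since φ is bijective, we compute φ⁻¹(29): solve 13x + 17 ≡ 29 (mod 40), i.e. 13x ≡ 12 (mod 40).
Multiplying by 13⁻¹ = 37 gives x ≡ 37·12 = 444 = 11·40 + 4 ≡ 4 (mod 40).
Check: φ(4) = 13·4 + 17 = 69 = 1·40 + 29 ≡ 29 (mod 40).

4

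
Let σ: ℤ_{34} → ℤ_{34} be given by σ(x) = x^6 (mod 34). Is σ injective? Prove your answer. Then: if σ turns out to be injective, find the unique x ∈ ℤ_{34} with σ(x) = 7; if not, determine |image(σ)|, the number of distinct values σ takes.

σ(16): Repeated squaring mod 34: 16^1 ≡ 16, 16^2 ≡ 16² = 256 ≡ 18, 16^4 ≡ 18² = 324 ≡ 18. Since 6 = 4 + 2, 16^6 ≡ 18·18: 18·18 = 324 ≡ 18. So 16^6 ≡ 18 (mod 34).
σ(18): Repeated squaring mod 34: 18^1 ≡ 18, 18^2 ≡ 18² = 324 ≡ 18, 18^4 ≡ 18² = 324 ≡ 18. Since 6 = 4 + 2, 18^6 ≡ 18·18: 18·18 = 324 ≡ 18. So 18^6 ≡ 18 (mod 34).
So σ(16) = σ(18) = 18 while 16 ≠ 18, thus σ is not injective.
Since σ is not injective, we determine |image(σ)|. Computing x^6 mod 34 for each x (by repeated squaring, reducing mod 34 at every step), the values σ(0), σ(1), …, σ(33) are: 0, 1, 30, 15, 16, 19, 8, 9, 4, 21, 26, 25, 2, 33, 32, 13, 18, 17, 18, 13, 32, 33, 2, 25, 26, 21, 4, 9, 8, 19, 16, 15, 30, 1.
The distinct values are {0, 1, 2, 4, 8, 9, 13, 15, 16, 17, 18, 19, 21, 25, 26, 30, 32, 33}; there are 18 of them.

18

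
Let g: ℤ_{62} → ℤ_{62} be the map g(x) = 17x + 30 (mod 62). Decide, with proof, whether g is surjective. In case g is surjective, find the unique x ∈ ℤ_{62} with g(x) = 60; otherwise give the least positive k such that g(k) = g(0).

Since gcd(17, 62) = 1, 17 is invertible modulo 62. Euclid's algorithm: 62 = 3·17 + 11, 17 = 1·11 + 6, 11 = 1·6 + 5, 6 = 1·5 + 1; back-substituting gives 1 = 11·17 − 3·62, so 17⁻¹ ≡ 11 (mod 62).
Then y ↦ 11(y − 30) is a two-sided inverse to g, so every y ∈ ℤ_{62} has a preimage.
Thus g is surjective.
Since g is surjective, we find g⁻¹(60): we need 17x ≡ 60 − 30 ≡ 30 (mod 62). Using 17⁻¹ = 11: x ≡ 11·30 = 330 = 5·62 + 20, so x = 20.
Check: g(20) = 17·20 + 30 = 370 = 5·62 + 60 ≡ 60 (mod 62).

20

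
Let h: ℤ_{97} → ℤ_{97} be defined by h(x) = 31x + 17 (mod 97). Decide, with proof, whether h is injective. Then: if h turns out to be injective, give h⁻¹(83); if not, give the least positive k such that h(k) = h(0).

96

Suppose h(a) = h(b) in ℤ_{97}. Then 31a + 17 ≡ 31b + 17 (mod 97), hence 31(a − b) ≡ 0 (mod 97).
Since gcd(31, 97) = 1, 31 is invertible modulo 97, thus a − b ≡ 0 (mod 97), i.e. a = b.
So h is injective.
We now compute 31⁻¹ mod 97 explicitly. Euclid's algorithm: 97 = 3·31 + 4, 31 = 7·4 + 3, 4 = 1·3 + 1; back-substituting gives 1 = 72·31 − 23·97, so 31⁻¹ ≡ 72 (mod 97).
Since h is injective, we compute h⁻¹(83): solve 31x + 17 ≡ 83 (mod 97), i.e. 31x ≡ 66 (mod 97).
Multiplying by 31⁻¹ = 72 gives x ≡ 72·66 = 4752 = 48·97 + 96 ≡ 96 (mod 97).
Check: h(96) = 31·96 + 17 = 2993 = 30·97 + 83 ≡ 83 (mod 97).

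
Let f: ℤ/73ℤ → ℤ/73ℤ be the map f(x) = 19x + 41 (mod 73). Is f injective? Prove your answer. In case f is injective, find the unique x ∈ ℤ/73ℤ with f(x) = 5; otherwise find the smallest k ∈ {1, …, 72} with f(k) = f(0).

25

Suppose f(x_1) = f(x_2) in ℤ/73ℤ. Then 19x_1 + 41 ≡ 19x_2 + 41 (mod 73), therefore 19(x_1 − x_2) ≡ 0 (mod 73).
Since gcd(19, 73) = 1, 19 is invertible modulo 73, so x_1 − x_2 ≡ 0 (mod 73), i.e. x_1 = x_2.
Therefore f is injective.
We now compute 19⁻¹ mod 73 explicitly. Euclid's algorithm: 73 = 3·19 + 16, 19 = 1·16 + 3, 16 = 5·3 + 1; back-substituting gives 1 = 50·19 − 13·73, so 19⁻¹ ≡ 50 (mod 73).
Since f is injective, we compute f⁻¹(5): solve 19x + 41 ≡ 5 (mod 73), i.e. 19x ≡ 37 (mod 73).
Multiplying by 19⁻¹ = 50 gives x ≡ 50·37 = 1850 = 25·73 + 25 ≡ 25 (mod 73).
Check: f(25) = 19·25 + 41 = 516 = 7·73 + 5 ≡ 5 (mod 73).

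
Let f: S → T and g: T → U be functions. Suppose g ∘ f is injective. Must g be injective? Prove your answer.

not injective

No. Take S = {0, 1}, T = {0, 1, 2}, U = {0, 1, 2}, f(a) = a for each a ∈ S, and g(b) = 1 if b ∈ {1, 2} else g(b) = b.
Then g ∘ f = f is injective (S ⊂ T and f is the inclusion), but g(1) = g(2) = 1 with 1 ≠ 2, so g is not injective.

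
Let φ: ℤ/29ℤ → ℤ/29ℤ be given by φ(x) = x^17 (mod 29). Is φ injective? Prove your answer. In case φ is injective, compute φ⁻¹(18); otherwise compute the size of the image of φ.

Since 29 is prime, the nonzero elements of ℤ/29ℤ form a cyclic group of order 28.
As gcd(17, 28) = 1, raising to the 17th power is a bijection on this group: if x_1^17 ≡ x_2^17 then (x_1x_2^{−1})^17 = 1, and the only element of order dividing gcd(17, 28) = 1 is 1, so x_1 = x_2.
With φ(0) = 0 this makes φ injective on all of ℤ/29ℤ, hence bijective (finite equal-size domain and codomain). In particular φ is injective.
Since φ is injective, we find the preimage of 18. The inverse of x ↦ x^17 on (ℤ/29ℤ)^× is x ↦ x^5, because 17·5 = 85 = 3·28 + 1 ≡ 1 (mod 28) and x^{28} = 1 for x ≠ 0 (Fermat). So φ⁻¹(18) = 18^5 mod 29.
Repeated squaring mod 29: 18^1 ≡ 18, 18^2 ≡ 18² = 324 ≡ 5, 18^4 ≡ 5² = 25. Since 5 = 4 + 1, 18^5 ≡ 25·18: 25·18 = 450 ≡ 15. So 18^5 ≡ 15 (mod 29).
Hence φ⁻¹(18) = 15.

15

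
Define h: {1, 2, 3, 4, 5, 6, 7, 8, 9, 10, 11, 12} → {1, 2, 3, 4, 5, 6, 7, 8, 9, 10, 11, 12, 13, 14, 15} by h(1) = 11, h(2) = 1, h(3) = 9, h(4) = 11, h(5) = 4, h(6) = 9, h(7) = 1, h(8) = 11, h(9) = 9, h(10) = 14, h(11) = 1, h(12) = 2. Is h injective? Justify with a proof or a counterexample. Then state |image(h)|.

6

h(1) = 11 = h(4) with 1 ≠ 4, so h is not injective.
The image of h is {1, 2, 4, 9, 11, 14}, which has 6 elements.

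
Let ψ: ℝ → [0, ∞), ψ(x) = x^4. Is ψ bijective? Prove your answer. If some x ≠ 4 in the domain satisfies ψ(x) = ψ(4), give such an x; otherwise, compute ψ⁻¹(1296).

-4

ψ(4) = 256 = (−4)^4 = ψ(−4) (since 4 is even), with 4 ≠ −4. So ψ is not injective, hence not bijective.
For the follow-up, such an x exists: taking x = −4 ∈ ℝ gives ψ(−4) = 256 = ψ(4) with −4 ≠ 4.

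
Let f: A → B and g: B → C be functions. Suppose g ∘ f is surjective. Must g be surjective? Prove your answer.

Let c ∈ C. Since g ∘ f is surjective, some a ∈ A has g(f(a)) = c. Then b = f(a) ∈ B satisfies g(b) = c. So g is surjective.

surjective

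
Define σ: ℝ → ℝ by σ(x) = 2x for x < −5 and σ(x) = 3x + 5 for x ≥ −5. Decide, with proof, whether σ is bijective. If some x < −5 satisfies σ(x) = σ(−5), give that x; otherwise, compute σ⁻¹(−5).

Both pieces are strictly increasing (slopes 2 and 3), so each is injective on its own interval.
The left piece maps (−∞, −5) onto (−∞, −10); the right piece maps [−5, ∞) onto [−10, ∞).
Since −10 = −10, the images partition ℝ: σ is injective and surjective, hence bijective.
Because the two images are disjoint, no x < −5 has σ(x) = σ(−5), so we compute σ⁻¹(−5): −5 lies in [−10, ∞), so solve 3x + 5 = −5: x = (−5 − 5)/3 = −10/3.

-10/3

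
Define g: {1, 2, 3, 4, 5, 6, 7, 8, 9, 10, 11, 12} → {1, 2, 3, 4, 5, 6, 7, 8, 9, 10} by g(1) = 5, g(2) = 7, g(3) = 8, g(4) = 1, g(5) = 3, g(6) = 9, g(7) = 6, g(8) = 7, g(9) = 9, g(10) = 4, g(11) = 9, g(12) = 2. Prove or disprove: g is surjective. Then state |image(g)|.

9

No element maps to 10, so g is not surjective.
The image of g is {1, 2, 3, 4, 5, 6, 7, 8, 9}, which has 9 elements.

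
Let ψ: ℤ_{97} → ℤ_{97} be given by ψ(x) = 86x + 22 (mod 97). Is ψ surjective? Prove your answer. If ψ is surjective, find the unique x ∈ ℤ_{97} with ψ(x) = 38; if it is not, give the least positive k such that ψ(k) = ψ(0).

Since gcd(86, 97) = 1, 86 is invertible modulo 97. Euclid's algorithm: 97 = 1·86 + 11, 86 = 7·11 + 9, 11 = 1·9 + 2, 9 = 4·2 + 1; back-substituting gives 1 = 44·86 − 39·97, so 86⁻¹ ≡ 44 (mod 97).
For any y ∈ ℤ_{97}, x = 44(y − 22) mod 97 satisfies ψ(x) = 86·44(y − 22) + 22 ≡ y (since 86·44 ≡ 1 mod 97). So every y has a preimage.
Thus ψ is surjective.
Since ψ is surjective, we compute ψ⁻¹(38): solve 86x + 22 ≡ 38 (mod 97), i.e. 86x ≡ 16 (mod 97).
Multiplying by 86⁻¹ = 44 gives x ≡ 44·16 = 704 = 7·97 + 25 ≡ 25 (mod 97).
Check: ψ(25) = 86·25 + 22 = 2172 = 22·97 + 38 ≡ 38 (mod 97).

25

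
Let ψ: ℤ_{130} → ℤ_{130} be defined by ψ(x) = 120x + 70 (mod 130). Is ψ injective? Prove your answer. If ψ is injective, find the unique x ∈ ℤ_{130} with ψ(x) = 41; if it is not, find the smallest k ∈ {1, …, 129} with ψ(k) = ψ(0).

13

We have gcd(120, 130) = 10 > 1. Taking s = 0 and t = 13: ψ(0) = 70 and ψ(13) = 120·13 + 70 = 1630 ≡ 70 (mod 130).
So ψ(0) = ψ(13) while 0 ≠ 13, therefore ψ is not injective.
Since ψ is not injective, we find the least positive k with ψ(k) = ψ(0): this means 120k ≡ 0 (mod 130), i.e. 130 ∣ 120k. Since gcd(120, 130) = 10, dividing through by 10 this holds exactly when 13 ∣ 12k, and as gcd(12, 13) = 1, exactly when 13 ∣ k.
The smallest positive such k is 13.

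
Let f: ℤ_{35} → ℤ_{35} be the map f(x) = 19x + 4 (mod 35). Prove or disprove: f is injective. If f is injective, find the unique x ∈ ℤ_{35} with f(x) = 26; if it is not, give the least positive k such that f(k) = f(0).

If f(x_1) = f(x_2), then 19x_1 ≡ 19x_2 (mod 35). Because gcd(19, 35) = 1, we may cancel 19 to get x_1 ≡ x_2 (mod 35).
Thus f is injective.
We now compute 19⁻¹ mod 35 explicitly. Euclid's algorithm: 35 = 1·19 + 16, 19 = 1·16 + 3, 16 = 5·3 + 1; back-substituting gives 1 = 24·19 − 13·35, so 19⁻¹ ≡ 24 (mod 35).
Since f is injective, we compute f⁻¹(26): solve 19x + 4 ≡ 26 (mod 35), i.e. 19x ≡ 22 (mod 35).
Multiplying by 19⁻¹ = 24 gives x ≡ 24·22 = 528 = 15·35 + 3 ≡ 3 (mod 35).
Check: f(3) = 19·3 + 4 = 61 = 1·35 + 26 ≡ 26 (mod 35).

3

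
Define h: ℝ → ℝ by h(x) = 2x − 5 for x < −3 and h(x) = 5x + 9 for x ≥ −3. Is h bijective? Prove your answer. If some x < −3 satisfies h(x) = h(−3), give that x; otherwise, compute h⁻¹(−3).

Both pieces are strictly increasing (slopes 2 and 5), so each is injective on its own interval.
The left piece maps (−∞, −3) onto (−∞, −11); the right piece maps [−3, ∞) onto [−6, ∞).
The images leave a gap (−11 has no preimage), so h is not surjective, hence not bijective.
Because the two images are disjoint, no x < −3 has h(x) = h(−3), so we compute h⁻¹(−3): −3 lies in [−6, ∞), so solve 5x + 9 = −3: x = (−3 − 9)/5 = −12/5.

-12/5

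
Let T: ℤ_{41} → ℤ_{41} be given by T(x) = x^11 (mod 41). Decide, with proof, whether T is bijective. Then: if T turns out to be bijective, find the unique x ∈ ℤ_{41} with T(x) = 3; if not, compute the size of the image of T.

Since 41 is prime, the nonzero elements of ℤ_{41} form a cyclic group of order 40.
As gcd(11, 40) = 1, raising to the 11th power is a bijection on this group: if s^11 ≡ t^11 then (st^{−1})^11 = 1, and the only element of order dividing gcd(11, 40) = 1 is 1, so s = t.
With T(0) = 0 this makes T injective on all of ℤ_{41}, hence bijective (finite equal-size domain and codomain). In particular T is bijective.
Since T is bijective, we find the preimage of 3. The inverse of x ↦ x^11 on (ℤ_{41})^× is x ↦ x^11, because 11·11 = 121 = 3·40 + 1 ≡ 1 (mod 40) and x^{40} = 1 for x ≠ 0 (Fermat). So T⁻¹(3) = 3^11 mod 41.
Repeated squaring mod 41: 3^1 ≡ 3, 3^2 ≡ 3² = 9, 3^4 ≡ 9² = 81 ≡ 40, 3^8 ≡ 40² = 1600 ≡ 1. Since 11 = 8 + 2 + 1, 3^11 ≡ 1·9·3: 1·9 = 9, then 9·3 = 27. So 3^11 ≡ 27 (mod 41).
Hence T⁻¹(3) = 27.

27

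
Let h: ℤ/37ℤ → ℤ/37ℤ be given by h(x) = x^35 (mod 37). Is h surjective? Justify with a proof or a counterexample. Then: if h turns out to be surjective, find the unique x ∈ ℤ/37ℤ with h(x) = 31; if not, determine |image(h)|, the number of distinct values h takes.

Since 37 is prime, the nonzero elements of ℤ/37ℤ form a cyclic group of order 36.
As gcd(35, 36) = 1, raising to the 35th power is a bijection on this group: if x_1^35 ≡ x_2^35 then (x_1x_2^{−1})^35 = 1, and the only element of order dividing gcd(35, 36) = 1 is 1, so x_1 = x_2.
With h(0) = 0 this makes h injective on all of ℤ/37ℤ, hence bijective (finite equal-size domain and codomain). In particular h is surjective.
Since h is surjective, we find the preimage of 31. The inverse of x ↦ x^35 on (ℤ/37ℤ)^× is x ↦ x^35, because 35·35 = 1225 = 34·36 + 1 ≡ 1 (mod 36) and x^{36} = 1 for x ≠ 0 (Fermat). So h⁻¹(31) = 31^35 mod 37.
Repeated squaring mod 37: 31^1 ≡ 31, 31^2 ≡ 31² = 961 ≡ 36, 31^4 ≡ 36² = 1296 ≡ 1, 31^8 ≡ 1² = 1, 31^16 ≡ 1² = 1, 31^32 ≡ 1² = 1. Since 35 = 32 + 2 + 1, 31^35 ≡ 1·36·31: 1·36 = 36, then 36·31 = 1116 ≡ 6. So 31^35 ≡ 6 (mod 37).
Hence h⁻¹(31) = 6.

6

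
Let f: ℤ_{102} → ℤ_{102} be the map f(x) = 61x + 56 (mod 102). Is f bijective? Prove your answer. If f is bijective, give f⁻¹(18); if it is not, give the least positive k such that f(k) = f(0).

Recall that f is injective when f(a) = f(b) forces a = b.
If f(a) = f(b), then 61a ≡ 61b (mod 102). Because gcd(61, 102) = 1, we may cancel 61 to get a ≡ b (mod 102).
We now compute 61⁻¹ mod 102 explicitly. Euclid's algorithm: 102 = 1·61 + 41, 61 = 1·41 + 20, 41 = 2·20 + 1; back-substituting gives 1 = 97·61 − 58·102, so 61⁻¹ ≡ 97 (mod 102).
For any y ∈ ℤ_{102}, x = 97(y − 56) mod 102 satisfies f(x) = 61·97(y − 56) + 56 ≡ y (since 61·97 ≡ 1 mod 102). So every y has a preimage.
Hence f is bijective.
Since f is bijective, we compute f⁻¹(18): solve 61x + 56 ≡ 18 (mod 102), i.e. 61x ≡ 64 (mod 102).
Multiplying by 61⁻¹ = 97 gives x ≡ 97·64 = 6208 = 60·102 + 88 ≡ 88 (mod 102).
Check: f(88) = 61·88 + 56 = 5424 = 53·102 + 18 ≡ 18 (mod 102).

88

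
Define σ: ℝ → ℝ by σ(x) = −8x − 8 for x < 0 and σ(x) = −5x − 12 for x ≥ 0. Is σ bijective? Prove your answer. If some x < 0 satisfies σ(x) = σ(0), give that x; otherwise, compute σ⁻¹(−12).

0

Both pieces are strictly decreasing (slopes −8 and −5), so each is injective on its own interval.
The left piece maps (−∞, 0) onto (−8, ∞); the right piece maps [0, ∞) onto (−∞, −12].
The images leave a gap (−8 has no preimage), so σ is not surjective, hence not bijective.
Because the two images are disjoint, no x < 0 has σ(x) = σ(0), so we compute σ⁻¹(−12): −12 lies in (−∞, −12], so solve −5x − 12 = −12: x = (−12 + 12)/(−5) = 0.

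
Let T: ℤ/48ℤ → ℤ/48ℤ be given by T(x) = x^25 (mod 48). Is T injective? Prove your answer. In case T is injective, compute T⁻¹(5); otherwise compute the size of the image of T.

27

T(0) = 0^25 = 0.
T(6): Repeated squaring mod 48: 6^1 ≡ 6, 6^2 ≡ 6² = 36, 6^4 ≡ 36² = 1296 ≡ 0, 6^8 ≡ 0² = 0, 6^16 ≡ 0² = 0. Since 25 = 16 + 8 + 1, 6^25 ≡ 0·0·6: 0·0 = 0, then 0·6 = 0. So 6^25 ≡ 0 (mod 48).
So T(0) = T(6) = 0 while 0 ≠ 6, so T is not injective.
Since T is not injective, we determine |image(T)|. Computing x^25 mod 48 for each x (by repeated squaring, reducing mod 48 at every step), the values T(0), T(1), …, T(47) are: 0, 1, 32, 3, 16, 5, 0, 7, 32, 9, 16, 11, 0, 13, 32, 15, 16, 17, 0, 19, 32, 21, 16, 23, 0, 25, 32, 27, 16, 29, 0, 31, 32, 33, 16, 35, 0, 37, 32, 39, 16, 41, 0, 43, 32, 45, 16, 47.
The distinct values are {0, 1, 3, 5, 7, 9, 11, 13, 15, 16, 17, 19, 21, 23, 25, 27, 29, 31, 32, 33, 35, 37, 39, 41, 43, 45, 47}; there are 27 of them.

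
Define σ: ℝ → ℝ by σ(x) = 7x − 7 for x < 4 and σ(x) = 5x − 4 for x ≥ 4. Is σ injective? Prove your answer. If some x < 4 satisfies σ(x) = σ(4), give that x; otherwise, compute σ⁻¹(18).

Both pieces are strictly increasing (slopes 7 and 5), so each is injective on its own interval.
The left piece maps (−∞, 4) onto (−∞, 21); the right piece maps [4, ∞) onto [16, ∞).
These images overlap. In particular σ(4) = 16 (right piece), and solving 7x − 7 = 16 on the left piece gives x = 23/7 < 4.
So σ(23/7) = σ(4) with 23/7 ≠ 4, and σ is not injective. This x = 23/7 is the requested value below 4.

23/7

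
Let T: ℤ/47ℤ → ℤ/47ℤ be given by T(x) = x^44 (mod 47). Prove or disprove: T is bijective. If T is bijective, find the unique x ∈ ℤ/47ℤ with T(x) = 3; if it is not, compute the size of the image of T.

T(23): Repeated squaring mod 47: 23^1 ≡ 23, 23^2 ≡ 23² = 529 ≡ 12, 23^4 ≡ 12² = 144 ≡ 3, 23^8 ≡ 3² = 9, 23^16 ≡ 9² = 81 ≡ 34, 23^32 ≡ 34² = 1156 ≡ 28. Since 44 = 32 + 8 + 4, 23^44 ≡ 28·9·3: 28·9 = 252 ≡ 17, then 17·3 = 51 ≡ 4. So 23^44 ≡ 4 (mod 47).
T(24): Repeated squaring mod 47: 24^1 ≡ 24, 24^2 ≡ 24² = 576 ≡ 12, 24^4 ≡ 12² = 144 ≡ 3, 24^8 ≡ 3² = 9, 24^16 ≡ 9² = 81 ≡ 34, 24^32 ≡ 34² = 1156 ≡ 28. Since 44 = 32 + 8 + 4, 24^44 ≡ 28·9·3: 28·9 = 252 ≡ 17, then 17·3 = 51 ≡ 4. So 24^44 ≡ 4 (mod 47).
So T(23) = T(24) = 4 while 23 ≠ 24, therefore T is not injective, hence not bijective.
Since T is not bijective, we determine |image(T)|. Computing x^44 mod 47 for each x (by repeated squaring, reducing mod 47 at every step), the values T(0), T(1), …, T(46) are: 0, 1, 12, 21, 3, 32, 17, 24, 36, 18, 8, 7, 16, 42, 6, 14, 9, 27, 28, 25, 2, 34, 37, 4, 4, 37, 34, 2, 25, 28, 27, 9, 14, 6, 42, 16, 7, 8, 18, 36, 24, 17, 32, 3, 21, 12, 1.
The distinct values are {0, 1, 2, 3, 4, 6, 7, 8, 9, 12, 14, 16, 17, 18, 21, 24, 25, 27, 28, 32, 34, 36, 37, 42}; there are 24 of them.

24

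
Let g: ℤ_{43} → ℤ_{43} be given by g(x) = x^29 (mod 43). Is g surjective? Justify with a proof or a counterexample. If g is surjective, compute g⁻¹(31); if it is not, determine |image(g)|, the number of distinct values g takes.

14

Since 43 is prime, the nonzero elements of ℤ_{43} form a cyclic group of order 42.
As gcd(29, 42) = 1, raising to the 29th power is a bijection on this group: if u^29 ≡ v^29 then (uv^{−1})^29 = 1, and the only element of order dividing gcd(29, 42) = 1 is 1, so u = v.
With g(0) = 0 this makes g injective on all of ℤ_{43}, hence bijective (finite equal-size domain and codomain). In particular g is surjective.
Since g is surjective, we find the preimage of 31. The inverse of x ↦ x^29 on (ℤ_{43})^× is x ↦ x^29, because 29·29 = 841 = 20·42 + 1 ≡ 1 (mod 42) and x^{42} = 1 for x ≠ 0 (Fermat). So g⁻¹(31) = 31^29 mod 43.
Repeated squaring mod 43: 31^1 ≡ 31, 31^2 ≡ 31² = 961 ≡ 15, 31^4 ≡ 15² = 225 ≡ 10, 31^8 ≡ 10² = 100 ≡ 14, 31^16 ≡ 14² = 196 ≡ 24. Since 29 = 16 + 8 + 4 + 1, 31^29 ≡ 24·14·10·31: 24·14 = 336 ≡ 35, then 35·10 = 350 ≡ 6, then 6·31 = 186 ≡ 14. So 31^29 ≡ 14 (mod 43).
Hence g⁻¹(31) = 14.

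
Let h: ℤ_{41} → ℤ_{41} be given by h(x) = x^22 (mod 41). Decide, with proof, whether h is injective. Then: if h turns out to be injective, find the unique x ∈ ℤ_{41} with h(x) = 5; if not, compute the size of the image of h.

h(20): Repeated squaring mod 41: 20^1 ≡ 20, 20^2 ≡ 20² = 400 ≡ 31, 20^4 ≡ 31² = 961 ≡ 18, 20^8 ≡ 18² = 324 ≡ 37, 20^16 ≡ 37² = 1369 ≡ 16. Since 22 = 16 + 4 + 2, 20^22 ≡ 16·18·31: 16·18 = 288 ≡ 1, then 1·31 = 31. So 20^22 ≡ 31 (mod 41).
h(21): Repeated squaring mod 41: 21^1 ≡ 21, 21^2 ≡ 21² = 441 ≡ 31, 21^4 ≡ 31² = 961 ≡ 18, 21^8 ≡ 18² = 324 ≡ 37, 21^16 ≡ 37² = 1369 ≡ 16. Since 22 = 16 + 4 + 2, 21^22 ≡ 16·18·31: 16·18 = 288 ≡ 1, then 1·31 = 31. So 21^22 ≡ 31 (mod 41).
So h(20) = h(21) = 31 while 20 ≠ 21, so h is not injective.
Since h is not injective, we determine |image(h)|. Computing x^22 mod 41 for each x (by repeated squaring, reducing mod 41 at every step), the values h(0), h(1), …, h(40) are: 0, 1, 4, 32, 16, 25, 5, 33, 23, 40, 18, 2, 20, 36, 9, 21, 10, 39, 37, 8, 31, 31, 8, 37, 39, 10, 21, 9, 36, 20, 2, 18, 40, 23, 33, 5, 25, 16, 32, 4, 1.
The distinct values are {0, 1, 2, 4, 5, 8, 9, 10, 16, 18, 20, 21, 23, 25, 31, 32, 33, 36, 37, 39, 40}; there are 21 of them.

21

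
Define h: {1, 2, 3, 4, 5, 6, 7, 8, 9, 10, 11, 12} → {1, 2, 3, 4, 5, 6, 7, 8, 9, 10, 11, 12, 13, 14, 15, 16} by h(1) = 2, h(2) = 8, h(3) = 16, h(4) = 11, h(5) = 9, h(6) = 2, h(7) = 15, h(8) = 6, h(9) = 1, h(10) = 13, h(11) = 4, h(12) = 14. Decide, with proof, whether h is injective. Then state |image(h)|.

h(1) = 2 = h(6) with 1 ≠ 6, so h is not injective.
The image of h is {1, 2, 4, 6, 8, 9, 11, 13, 14, 15, 16}, which has 11 elements.

11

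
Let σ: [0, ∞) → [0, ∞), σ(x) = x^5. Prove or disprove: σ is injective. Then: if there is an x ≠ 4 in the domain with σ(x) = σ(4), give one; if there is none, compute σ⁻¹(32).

2

On [0, ∞), x ↦ x^5 is strictly increasing, so σ(x_1) = σ(x_2) forces x_1 = x_2. Therefore σ is injective.
Since x ↦ x^5 is strictly increasing on [0, ∞), it is injective there, so no x ≠ 4 in the domain has σ(x) = σ(4). We therefore compute σ⁻¹(32) = 32^{1/5} = 2 (indeed 2^5 = 32).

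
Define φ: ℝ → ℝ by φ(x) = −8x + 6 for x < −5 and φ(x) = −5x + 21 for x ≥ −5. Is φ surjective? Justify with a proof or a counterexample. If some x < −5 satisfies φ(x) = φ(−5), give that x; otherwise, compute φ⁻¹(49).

-43/8

Both pieces are strictly decreasing (slopes −8 and −5), so each is injective on its own interval.
The left piece maps (−∞, −5) onto (46, ∞); the right piece maps [−5, ∞) onto (−∞, 46].
These images together cover ℝ, so φ is surjective.
Because the two images are disjoint, no x < −5 has φ(x) = φ(−5), so we compute φ⁻¹(49): 49 lies in (46, ∞), so solve −8x + 6 = 49: x = (49 − 6)/(−8) = −43/8.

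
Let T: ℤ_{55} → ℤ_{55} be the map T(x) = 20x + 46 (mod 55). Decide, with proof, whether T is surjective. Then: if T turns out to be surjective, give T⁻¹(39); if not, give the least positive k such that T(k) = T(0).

11

Recall: surjectivity means every element of the codomain has a preimage under T.
Since gcd(20, 55) = 5, we have 20x ≡ 0 (mod 5) for all x, so T(x) ≡ 1 (mod 5).
But 0 ≢ 1 (mod 5), so 0 ∈ ℤ_{55} has no preimage. Thus T is not surjective.
Since T is not surjective, we find the least positive k with T(k) = T(0): this means 20k ≡ 0 (mod 55), i.e. 55 ∣ 20k. Since gcd(20, 55) = 5, dividing through by 5 this holds exactly when 11 ∣ 4k, and as gcd(4, 11) = 1, exactly when 11 ∣ k.
The smallest positive such k is 11.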